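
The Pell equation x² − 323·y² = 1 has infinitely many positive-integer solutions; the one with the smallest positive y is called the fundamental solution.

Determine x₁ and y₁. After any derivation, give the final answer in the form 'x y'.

18 1

[17; 1,34] for √323; ℓ=2 ⇒ convergent index 1
k=0  a_k=17  p_k/q_k = 17/1
k=1  a_k=1  p_k/q_k = 18/1
(x₁, y₁) = (18, 1);  18² − 323·1² = 1 ✓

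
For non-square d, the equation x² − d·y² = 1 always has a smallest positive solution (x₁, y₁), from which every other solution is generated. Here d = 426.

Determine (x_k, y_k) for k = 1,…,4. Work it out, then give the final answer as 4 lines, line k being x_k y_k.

√426 → a₀=20, period (1,1,1,3,2,6,2,3,1,1,1,40); ℓ=12 even so k=11
k=0  a_k=20  p_k/q_k = 20/1
k=1  a_k=1  p_k/q_k = 21/1
k=2  a_k=1  p_k/q_k = 41/2
k=3  a_k=1  p_k/q_k = 62/3
k=4  a_k=3  p_k/q_k = 227/11
k=5  a_k=2  p_k/q_k = 516/25
k=6  a_k=6  p_k/q_k = 3323/161
…
k=10  a_k=1  p_k/q_k = 56780/2751
k=11  a_k=1  p_k/q_k = 88751/4300
→ (88751, 4300).  Check: 88751²=7876740001, 426·4300²=7876740000, difference 1.
k=2:  x_2 = 88751·88751+426·4300·4300 = 15753480001,  y_2 = 88751·4300+4300·88751 = 763258600
k=3:  x_3 = 88751·15753480001+426·4300·763258600 = 2796274207048751,  y_3 = 88751·763258600+4300·15753480001 = 135479928012900
k=4:  x_4 = 88751·2796274207048751+426·4300·135479928012900 = 496344264283813920001,  y_4 = 88751·135479928012900+4300·2796274207048751 = 24047958181382517200

88751 4300
15753480001 763258600
2796274207048751 135479928012900
496344264283813920001 24047958181382517200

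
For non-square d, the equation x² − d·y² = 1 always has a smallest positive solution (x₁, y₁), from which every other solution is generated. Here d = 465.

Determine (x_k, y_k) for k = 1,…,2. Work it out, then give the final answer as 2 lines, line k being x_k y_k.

15871 736
503777281 23362112

√465 = [21; 1,1,3,2,2,2,3,1,1,42, …], period ℓ=10 (even) → k=9
a_0=21:  p_0=21·1+0=21,  q_0=21·0+1=1
…
a_5=2:  p_5=2·345+151=841,  q_5=2·16+7=39
a_6=2:  p_6=2·841+345=2027,  q_6=2·39+16=94
…
a_8=1:  p_8=1·6922+2027=8949,  q_8=1·321+94=415
a_9=1:  p_9=1·8949+6922=15871,  q_9=1·415+321=736
fundamental: x₁=15871, y₁=736  (since 251888641 − 465·541696 = 1)
k=2:  x_2 = 15871·15871+465·736·736 = 503777281,  y_2 = 15871·736+736·15871 = 23362112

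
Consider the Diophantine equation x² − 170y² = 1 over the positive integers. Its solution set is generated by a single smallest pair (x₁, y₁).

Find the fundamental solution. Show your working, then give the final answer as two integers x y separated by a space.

339 26

[13; 26] for √170; ℓ=1 ⇒ convergent index 1
a_0=13:  p_0=13·1+0=13,  q_0=13·0+1=1
a_1=26:  p_1=26·13+1=339,  q_1=26·1+0=26
fundamental: x₁=339, y₁=26  (since 114921 − 170·676 = 1)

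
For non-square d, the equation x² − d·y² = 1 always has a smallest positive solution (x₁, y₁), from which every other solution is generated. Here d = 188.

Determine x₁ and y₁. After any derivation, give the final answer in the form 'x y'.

[13; 1,2,2,6,2,2,1,26] for √188; ℓ=8 ⇒ convergent index 7
k=0  a_k=13  p_k/q_k = 13/1
…
k=2  a_k=2  p_k/q_k = 41/3
…
k=4  a_k=6  p_k/q_k = 617/45
k=5  a_k=2  p_k/q_k = 1330/97
k=6  a_k=2  p_k/q_k = 3277/239
k=7  a_k=1  p_k/q_k = 4607/336
→ (4607, 336).  Check: 4607²=21224449, 188·336²=21224448, difference 1.

4607 336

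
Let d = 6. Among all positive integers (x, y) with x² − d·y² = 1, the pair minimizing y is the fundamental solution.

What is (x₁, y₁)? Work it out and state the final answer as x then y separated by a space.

[2; 2,4] for √6; ℓ=2 ⇒ convergent index 1
k=0  a_k=2  p_k/q_k = 2/1
k=1  a_k=2  p_k/q_k = 5/2
fundamental: x₁=5, y₁=2  (since 25 − 6·4 = 1)

5 2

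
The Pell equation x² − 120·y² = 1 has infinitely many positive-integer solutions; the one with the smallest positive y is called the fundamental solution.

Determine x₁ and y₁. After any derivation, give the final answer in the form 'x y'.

d=120: √d = [10; 1,20] (ℓ=2, even), read p_1/q_1
i=0: a=10 ⇒ p=10, q=1
i=1: a=1 ⇒ p=11, q=1
fundamental: x₁=11, y₁=1  (since 121 − 120·1 = 1)

11 1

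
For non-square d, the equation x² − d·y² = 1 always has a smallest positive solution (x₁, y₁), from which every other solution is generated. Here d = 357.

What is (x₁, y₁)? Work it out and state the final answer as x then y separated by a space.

[18; 1,8,2,8,1,36] for √357; ℓ=6 ⇒ convergent index 5
i=0: a=18 ⇒ p=18, q=1
i=1: a=1 ⇒ p=19, q=1
i=2: a=8 ⇒ p=170, q=9
…
i=4: a=8 ⇒ p=3042, q=161
i=5: a=1 ⇒ p=3401, q=180
fundamental: x₁=3401, y₁=180  (since 11566801 − 357·32400 = 1)

3401 180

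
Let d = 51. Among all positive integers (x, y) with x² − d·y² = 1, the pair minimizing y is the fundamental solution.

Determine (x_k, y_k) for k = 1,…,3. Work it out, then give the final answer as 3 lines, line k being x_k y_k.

50 7
4999 700
499850 69993

√51 = [7; 7,14, …], period ℓ=2 (even) → k=1
step 0: (7, 1)  from 7·(1,0) + (0,1)
step 1: (50, 7)  from 7·(7,1) + (1,0)
fundamental: x₁=50, y₁=7  (since 2500 − 51·49 = 1)
n=2: (50,7)∘(50,7) = (50·50+51·7·7, 50·7+7·50) = (4999,700)
n=3: (4999,700)∘(50,7) = (50·4999+51·7·700, 50·700+7·4999) = (499850,69993)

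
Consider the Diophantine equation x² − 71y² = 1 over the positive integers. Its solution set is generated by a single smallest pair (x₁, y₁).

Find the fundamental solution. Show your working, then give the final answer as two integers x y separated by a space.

3480 413

d=71: √d = [8; 2,2,1,7,1,2,2,16] (ℓ=8, even), read p_7/q_7
step 0: (8, 1)  from 8·(1,0) + (0,1)
…
step 2: (42, 5)  from 2·(17,2) + (8,1)
step 3: (59, 7)  from 1·(42,5) + (17,2)
…
step 5: (514, 61)  from 1·(455,54) + (59,7)
step 6: (1483, 176)  from 2·(514,61) + (455,54)
step 7: (3480, 413)  from 2·(1483,176) + (514,61)
(x₁, y₁) = (3480, 413);  3480² − 71·413² = 1 ✓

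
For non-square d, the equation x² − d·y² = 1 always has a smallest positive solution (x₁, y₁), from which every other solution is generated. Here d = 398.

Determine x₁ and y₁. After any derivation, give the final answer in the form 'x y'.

[19; 1,18,1,38] for √398; ℓ=4 ⇒ convergent index 3
step 0: (19, 1)  from 19·(1,0) + (0,1)
step 1: (20, 1)  from 1·(19,1) + (1,0)
step 2: (379, 19)  from 18·(20,1) + (19,1)
step 3: (399, 20)  from 1·(379,19) + (20,1)
(x₁, y₁) = (399, 20);  399² − 398·20² = 1 ✓

399 20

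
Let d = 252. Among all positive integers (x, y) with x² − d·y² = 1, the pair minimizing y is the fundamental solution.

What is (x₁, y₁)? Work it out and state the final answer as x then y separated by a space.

√252 → a₀=15, period (1,6,1,30); ℓ=4 even so k=3
step 0: (15, 1)  from 15·(1,0) + (0,1)
step 1: (16, 1)  from 1·(15,1) + (1,0)
step 2: (111, 7)  from 6·(16,1) + (15,1)
step 3: (127, 8)  from 1·(111,7) + (16,1)
fundamental: x₁=127, y₁=8  (since 16129 − 252·64 = 1)

127 8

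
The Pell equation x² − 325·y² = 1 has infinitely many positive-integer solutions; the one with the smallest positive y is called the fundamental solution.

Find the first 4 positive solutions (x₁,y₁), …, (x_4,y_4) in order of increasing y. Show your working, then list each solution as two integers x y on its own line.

√325 → a₀=18, period (36); ℓ=1 odd so k=1
step 0: (18, 1)  from 18·(1,0) + (0,1)
step 1: (649, 36)  from 36·(18,1) + (1,0)
fundamental: x₁=649, y₁=36  (since 421201 − 325·1296 = 1)
(649+36√325)^2 = 842401 + 46728√325
(649+36√325)^3 = 1093435849 + 60652908√325
(649+36√325)^4 = 1419278889601 + 78727427856√325

649 36
842401 46728
1093435849 60652908
1419278889601 78727427856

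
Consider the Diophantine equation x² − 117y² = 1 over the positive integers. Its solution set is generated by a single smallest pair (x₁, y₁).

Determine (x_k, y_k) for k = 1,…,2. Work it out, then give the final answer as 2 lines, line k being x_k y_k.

649 60
842401 77880

√117 → a₀=10, period (1,4,2,4,1,20); ℓ=6 even so k=5
i=0: a=10 ⇒ p=10, q=1
…
i=4: a=4 ⇒ p=530, q=49
i=5: a=1 ⇒ p=649, q=60
(x₁, y₁) = (649, 60);  649² − 117·60² = 1 ✓
(x_2, y_2) = (649·649 + 117·60·60, 649·60 + 60·649) = (842401, 77880)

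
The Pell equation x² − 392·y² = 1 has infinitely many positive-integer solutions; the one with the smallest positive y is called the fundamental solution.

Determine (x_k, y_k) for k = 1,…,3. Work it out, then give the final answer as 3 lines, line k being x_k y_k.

99 5
19601 990
3880899 196015

d=392: √d = [19; 1,3,1,38] (ℓ=4, even), read p_3/q_3
a_0=19:  p_0=19·1+0=19,  q_0=19·0+1=1
a_1=1:  p_1=1·19+1=20,  q_1=1·1+0=1
a_2=3:  p_2=3·20+19=79,  q_2=3·1+1=4
a_3=1:  p_3=1·79+20=99,  q_3=1·4+1=5
(x₁, y₁) = (99, 5);  99² − 392·5² = 1 ✓
n=2: (99,5)∘(99,5) = (99·99+392·5·5, 99·5+5·99) = (19601,990)
n=3: (19601,990)∘(99,5) = (99·19601+392·5·990, 99·990+5·19601) = (3880899,196015)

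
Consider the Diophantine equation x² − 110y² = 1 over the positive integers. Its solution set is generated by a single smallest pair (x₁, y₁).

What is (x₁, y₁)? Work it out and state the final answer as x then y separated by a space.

21 2

√110 = [10; 2,20, …], period ℓ=2 (even) → k=1
i=0: a=10 ⇒ p=10, q=1
i=1: a=2 ⇒ p=21, q=2
fundamental: x₁=21, y₁=2  (since 441 − 110·4 = 1)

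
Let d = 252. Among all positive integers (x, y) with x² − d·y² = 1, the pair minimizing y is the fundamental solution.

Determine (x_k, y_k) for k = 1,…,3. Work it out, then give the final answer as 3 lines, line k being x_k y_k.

127 8
32257 2032
8193151 516120

√252 = [15; 1,6,1,30, …], period ℓ=4 (even) → k=3
step 0: (15, 1)  from 15·(1,0) + (0,1)
step 1: (16, 1)  from 1·(15,1) + (1,0)
step 2: (111, 7)  from 6·(16,1) + (15,1)
step 3: (127, 8)  from 1·(111,7) + (16,1)
→ (127, 8).  Check: 127²=16129, 252·8²=16128, difference 1.
(127+8√252)^2 = 32257 + 2032√252
(127+8√252)^3 = 8193151 + 516120√252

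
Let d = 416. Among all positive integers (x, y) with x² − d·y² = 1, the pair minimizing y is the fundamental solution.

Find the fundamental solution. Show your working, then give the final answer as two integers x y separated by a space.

5201 255

d=416: √d = [20; 2,1,1,9,1,1,2,40] (ℓ=8, even), read p_7/q_7
i=0: a=20 ⇒ p=20, q=1
i=1: a=2 ⇒ p=41, q=2
…
i=4: a=9 ⇒ p=979, q=48
i=5: a=1 ⇒ p=1081, q=53
i=6: a=1 ⇒ p=2060, q=101
i=7: a=2 ⇒ p=5201, q=255
fundamental: x₁=5201, y₁=255  (since 27050401 − 416·65025 = 1)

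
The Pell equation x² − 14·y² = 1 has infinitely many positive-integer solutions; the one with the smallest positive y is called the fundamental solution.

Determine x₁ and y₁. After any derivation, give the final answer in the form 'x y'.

15 4

√14 = [3; 1,2,1,6, …], period ℓ=4 (even) → k=3
step 0: (3, 1)  from 3·(1,0) + (0,1)
…
step 2: (11, 3)  from 2·(4,1) + (3,1)
step 3: (15, 4)  from 1·(11,3) + (4,1)
→ (15, 4).  Check: 15²=225, 14·4²=224, difference 1.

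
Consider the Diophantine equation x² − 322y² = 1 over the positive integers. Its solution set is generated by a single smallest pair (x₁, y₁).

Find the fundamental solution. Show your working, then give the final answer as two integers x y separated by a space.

323 18

d=322: √d = [17; 1,16,1,34] (ℓ=4, even), read p_3/q_3
step 0: (17, 1)  from 17·(1,0) + (0,1)
…
step 2: (305, 17)  from 16·(18,1) + (17,1)
step 3: (323, 18)  from 1·(305,17) + (18,1)
(x₁, y₁) = (323, 18);  323² − 322·18² = 1 ✓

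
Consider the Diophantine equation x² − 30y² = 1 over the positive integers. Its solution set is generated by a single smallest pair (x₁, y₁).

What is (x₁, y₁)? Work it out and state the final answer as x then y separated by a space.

11 2

√30 = [5; 2,10, …], period ℓ=2 (even) → k=1
i=0: a=5 ⇒ p=5, q=1
i=1: a=2 ⇒ p=11, q=2
fundamental: x₁=11, y₁=2  (since 121 − 30·4 = 1)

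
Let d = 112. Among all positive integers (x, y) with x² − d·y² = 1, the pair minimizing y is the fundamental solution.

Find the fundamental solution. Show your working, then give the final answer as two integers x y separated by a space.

127 12

d=112: √d = [10; 1,1,2,1,1,20] (ℓ=6, even), read p_5/q_5
step 0: (10, 1)  from 10·(1,0) + (0,1)
step 1: (11, 1)  from 1·(10,1) + (1,0)
…
step 3: (53, 5)  from 2·(21,2) + (11,1)
step 4: (74, 7)  from 1·(53,5) + (21,2)
step 5: (127, 12)  from 1·(74,7) + (53,5)
→ (127, 12).  Check: 127²=16129, 112·12²=16128, difference 1.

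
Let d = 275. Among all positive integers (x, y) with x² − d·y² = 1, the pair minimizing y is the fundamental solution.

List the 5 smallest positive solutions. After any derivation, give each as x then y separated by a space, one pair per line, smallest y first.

√275 = [16; 1,1,2,1,1,32, …], period ℓ=6 (even) → k=5
k=0  a_k=16  p_k/q_k = 16/1
…
k=4  a_k=1  p_k/q_k = 116/7
k=5  a_k=1  p_k/q_k = 199/12
→ (199, 12).  Check: 199²=39601, 275·12²=39600, difference 1.
n=2: (199,12)∘(199,12) = (199·199+275·12·12, 199·12+12·199) = (79201,4776)
n=3: (79201,4776)∘(199,12) = (199·79201+275·12·4776, 199·4776+12·79201) = (31521799,1900836)
n=4: (31521799,1900836)∘(199,12) = (199·31521799+275·12·1900836, 199·1900836+12·31521799) = (12545596801,756527952)
n=5: (12545596801,756527952)∘(199,12) = (199·12545596801+275·12·756527952, 199·756527952+12·12545596801) = (4993116004999,301096224060)

199 12
79201 4776
31521799 1900836
12545596801 756527952
4993116004999 301096224060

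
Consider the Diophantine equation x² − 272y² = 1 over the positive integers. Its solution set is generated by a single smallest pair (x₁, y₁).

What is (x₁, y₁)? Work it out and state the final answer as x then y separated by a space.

√272 = [16; 2,32, …], period ℓ=2 (even) → k=1
step 0: (16, 1)  from 16·(1,0) + (0,1)
step 1: (33, 2)  from 2·(16,1) + (1,0)
fundamental: x₁=33, y₁=2  (since 1089 − 272·4 = 1)

33 2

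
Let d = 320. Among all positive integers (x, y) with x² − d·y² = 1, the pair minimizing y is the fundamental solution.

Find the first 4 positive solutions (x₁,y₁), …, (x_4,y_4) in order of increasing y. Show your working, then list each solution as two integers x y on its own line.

[17; 1,7,1,34] for √320; ℓ=4 ⇒ convergent index 3
k=0  a_k=17  p_k/q_k = 17/1
…
k=2  a_k=7  p_k/q_k = 143/8
k=3  a_k=1  p_k/q_k = 161/9
→ (161, 9).  Check: 161²=25921, 320·9²=25920, difference 1.
(x_2, y_2) = (161·161 + 320·9·9, 161·9 + 9·161) = (51841, 2898)
(x_3, y_3) = (161·51841 + 320·9·2898, 161·2898 + 9·51841) = (16692641, 933147)
(x_4, y_4) = (161·16692641 + 320·9·933147, 161·933147 + 9·16692641) = (5374978561, 300470436)

161 9
51841 2898
16692641 933147
5374978561 300470436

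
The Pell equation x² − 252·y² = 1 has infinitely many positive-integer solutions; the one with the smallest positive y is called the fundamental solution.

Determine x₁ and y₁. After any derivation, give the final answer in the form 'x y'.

√252 → a₀=15, period (1,6,1,30); ℓ=4 even so k=3
i=0: a=15 ⇒ p=15, q=1
i=1: a=1 ⇒ p=16, q=1
i=2: a=6 ⇒ p=111, q=7
i=3: a=1 ⇒ p=127, q=8
→ (127, 8).  Check: 127²=16129, 252·8²=16128, difference 1.

127 8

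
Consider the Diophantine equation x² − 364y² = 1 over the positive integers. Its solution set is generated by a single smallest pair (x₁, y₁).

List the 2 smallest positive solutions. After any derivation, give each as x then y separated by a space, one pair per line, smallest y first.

4954951 259710
49103078824801 2573700648420

d=364: √d = [19; 12,1,2,3,1,8,1,3,2,1,12,38] (ℓ=12, even), read p_11/q_11
i=0: a=19 ⇒ p=19, q=1
i=1: a=12 ⇒ p=229, q=12
…
i=3: a=2 ⇒ p=725, q=38
…
i=6: a=8 ⇒ p=27607, q=1447
i=7: a=1 ⇒ p=30755, q=1612
i=8: a=3 ⇒ p=119872, q=6283
i=9: a=2 ⇒ p=270499, q=14178
i=10: a=1 ⇒ p=390371, q=20461
i=11: a=12 ⇒ p=4954951, q=259710
fundamental: x₁=4954951, y₁=259710  (since 24551539412401 − 364·67449284100 = 1)
(4954951+259710√364)^2 = 49103078824801 + 2573700648420√364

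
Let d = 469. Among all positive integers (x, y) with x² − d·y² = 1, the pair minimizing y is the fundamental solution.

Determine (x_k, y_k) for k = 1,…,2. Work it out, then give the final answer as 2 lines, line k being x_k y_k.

137215 6336
37655912449 1738788480

√469 = [21; 1,1,1,10,6,10,1,1,1,42, …], period ℓ=10 (even) → k=9
k=0  a_k=21  p_k/q_k = 21/1
…
k=3  a_k=1  p_k/q_k = 65/3
…
k=6  a_k=10  p_k/q_k = 42923/1982
k=7  a_k=1  p_k/q_k = 47146/2177
k=8  a_k=1  p_k/q_k = 90069/4159
k=9  a_k=1  p_k/q_k = 137215/6336
→ (137215, 6336).  Check: 137215²=18827956225, 469·6336²=18827956224, difference 1.
(x_2, y_2) = (137215·137215 + 469·6336·6336, 137215·6336 + 6336·137215) = (37655912449, 1738788480)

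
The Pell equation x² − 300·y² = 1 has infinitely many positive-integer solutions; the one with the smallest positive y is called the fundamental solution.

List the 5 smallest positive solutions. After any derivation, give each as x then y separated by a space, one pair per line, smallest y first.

1351 78
3650401 210756
9863382151 569462634
26650854921601 1538687826312
72010600134783751 4157533937232390

[17; 3,8,3,34] for √300; ℓ=4 ⇒ convergent index 3
a_0=17:  p_0=17·1+0=17,  q_0=17·0+1=1
…
a_2=8:  p_2=8·52+17=433,  q_2=8·3+1=25
a_3=3:  p_3=3·433+52=1351,  q_3=3·25+3=78
→ (1351, 78).  Check: 1351²=1825201, 300·78²=1825200, difference 1.
n=2: (1351,78)∘(1351,78) = (1351·1351+300·78·78, 1351·78+78·1351) = (3650401,210756)
n=3: (3650401,210756)∘(1351,78) = (1351·3650401+300·78·210756, 1351·210756+78·3650401) = (9863382151,569462634)
n=4: (9863382151,569462634)∘(1351,78) = (1351·9863382151+300·78·569462634, 1351·569462634+78·9863382151) = (26650854921601,1538687826312)
n=5: (26650854921601,1538687826312)∘(1351,78) = (1351·26650854921601+300·78·1538687826312, 1351·1538687826312+78·26650854921601) = (72010600134783751,4157533937232390)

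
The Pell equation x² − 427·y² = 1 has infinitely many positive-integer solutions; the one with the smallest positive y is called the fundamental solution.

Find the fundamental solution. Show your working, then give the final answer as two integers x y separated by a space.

62 3

[20; 1,1,1,40] for √427; ℓ=4 ⇒ convergent index 3
step 0: (20, 1)  from 20·(1,0) + (0,1)
…
step 2: (41, 2)  from 1·(21,1) + (20,1)
step 3: (62, 3)  from 1·(41,2) + (21,1)
fundamental: x₁=62, y₁=3  (since 3844 − 427·9 = 1)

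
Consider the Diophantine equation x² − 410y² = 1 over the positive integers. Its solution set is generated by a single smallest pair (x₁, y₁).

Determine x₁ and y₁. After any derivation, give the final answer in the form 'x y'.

81 4

√410 = [20; 4,40, …], period ℓ=2 (even) → k=1
k=0  a_k=20  p_k/q_k = 20/1
k=1  a_k=4  p_k/q_k = 81/4
fundamental: x₁=81, y₁=4  (since 6561 − 410·16 = 1)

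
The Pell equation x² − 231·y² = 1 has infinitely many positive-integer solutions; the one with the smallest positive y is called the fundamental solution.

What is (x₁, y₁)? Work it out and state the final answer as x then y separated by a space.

76 5

[15; 5,30] for √231; ℓ=2 ⇒ convergent index 1
i=0: a=15 ⇒ p=15, q=1
i=1: a=5 ⇒ p=76, q=5
(x₁, y₁) = (76, 5);  76² − 231·5² = 1 ✓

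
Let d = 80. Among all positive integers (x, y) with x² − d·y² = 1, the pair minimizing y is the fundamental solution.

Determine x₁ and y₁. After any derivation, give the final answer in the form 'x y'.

d=80: √d = [8; 1,16] (ℓ=2, even), read p_1/q_1
a_0=8:  p_0=8·1+0=8,  q_0=8·0+1=1
a_1=1:  p_1=1·8+1=9,  q_1=1·1+0=1
→ (9, 1).  Check: 9²=81, 80·1²=80, difference 1.

9 1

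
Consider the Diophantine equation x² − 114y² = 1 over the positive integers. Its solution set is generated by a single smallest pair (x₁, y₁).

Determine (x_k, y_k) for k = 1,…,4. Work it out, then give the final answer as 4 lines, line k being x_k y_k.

1025 96
2101249 196800
4307559425 403439904
8830494720001 827051606400

d=114: √d = [10; 1,2,10,2,1,20] (ℓ=6, even), read p_5/q_5
i=0: a=10 ⇒ p=10, q=1
i=1: a=1 ⇒ p=11, q=1
i=2: a=2 ⇒ p=32, q=3
…
i=4: a=2 ⇒ p=694, q=65
i=5: a=1 ⇒ p=1025, q=96
fundamental: x₁=1025, y₁=96  (since 1050625 − 114·9216 = 1)
n=2: (1025,96)∘(1025,96) = (1025·1025+114·96·96, 1025·96+96·1025) = (2101249,196800)
n=3: (2101249,196800)∘(1025,96) = (1025·2101249+114·96·196800, 1025·196800+96·2101249) = (4307559425,403439904)
n=4: (4307559425,403439904)∘(1025,96) = (1025·4307559425+114·96·403439904, 1025·403439904+96·4307559425) = (8830494720001,827051606400)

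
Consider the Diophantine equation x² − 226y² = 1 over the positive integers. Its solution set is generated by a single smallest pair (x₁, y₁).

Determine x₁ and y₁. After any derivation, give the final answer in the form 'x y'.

√226 = [15; 30, …], period ℓ=1 (odd) → k=1
a_0=15:  p_0=15·1+0=15,  q_0=15·0+1=1
a_1=30:  p_1=30·15+1=451,  q_1=30·1+0=30
→ (451, 30).  Check: 451²=203401, 226·30²=203400, difference 1.

451 30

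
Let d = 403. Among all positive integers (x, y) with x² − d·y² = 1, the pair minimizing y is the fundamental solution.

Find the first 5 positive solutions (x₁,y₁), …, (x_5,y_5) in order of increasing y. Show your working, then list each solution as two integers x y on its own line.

√403 → a₀=20, period (13,2,1,3,1,3,1,2,13,40); ℓ=10 even so k=9
k=0  a_k=20  p_k/q_k = 20/1
k=1  a_k=13  p_k/q_k = 261/13
…
k=4  a_k=3  p_k/q_k = 2951/147
k=5  a_k=1  p_k/q_k = 3754/187
k=6  a_k=3  p_k/q_k = 14213/708
k=7  a_k=1  p_k/q_k = 17967/895
k=8  a_k=2  p_k/q_k = 50147/2498
k=9  a_k=13  p_k/q_k = 669878/33369
(x₁, y₁) = (669878, 33369);  669878² − 403·33369² = 1 ✓
(669878+33369√403)^2 = 897473069767 + 44706317964√403
(669878+33369√403)^3 = 1202394930058086974 + 59895557730143415√403
(669878+33369√403)^4 = 1610915821914004898868577 + 80245432842261314788776√403
(669878+33369√403)^5 = 2158234137903017152358511160238 + 107509300122956754498421235241√403

669878 33369
897473069767 44706317964
1202394930058086974 59895557730143415
1610915821914004898868577 80245432842261314788776
2158234137903017152358511160238 107509300122956754498421235241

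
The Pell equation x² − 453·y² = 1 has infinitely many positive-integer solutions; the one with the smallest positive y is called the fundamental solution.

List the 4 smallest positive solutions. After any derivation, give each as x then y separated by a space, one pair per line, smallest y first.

√453 → a₀=21, period (3,1,1,10,14,10,1,1,3,42); ℓ=10 even so k=9
step 0: (21, 1)  from 21·(1,0) + (0,1)
…
step 3: (149, 7)  from 1·(85,4) + (64,3)
step 4: (1575, 74)  from 10·(149,7) + (85,4)
step 5: (22199, 1043)  from 14·(1575,74) + (149,7)
…
step 8: (469329, 22051)  from 1·(245764,11547) + (223565,10504)
step 9: (1653751, 77700)  from 3·(469329,22051) + (245764,11547)
→ (1653751, 77700).  Check: 1653751²=2734892370001, 453·77700²=2734892370000, difference 1.
(1653751+77700√453)^2 = 5469784740001 + 256992905400√453
(1653751+77700√453)^3 = 18091323967121133751 + 850004548596233100√453
(1653751+77700√453)^4 = 59837090203895614338960001 + 2811391744490881177810800√453

1653751 77700
5469784740001 256992905400
18091323967121133751 850004548596233100
59837090203895614338960001 2811391744490881177810800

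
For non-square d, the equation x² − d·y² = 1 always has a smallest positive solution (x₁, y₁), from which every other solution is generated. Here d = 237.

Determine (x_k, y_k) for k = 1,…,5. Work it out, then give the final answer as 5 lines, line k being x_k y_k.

d=237: √d = [15; 2,1,1,7,10,7,1,1,2,30] (ℓ=10, even), read p_9/q_9
step 0: (15, 1)  from 15·(1,0) + (0,1)
…
step 8: (90075, 5851)  from 1·(48001,3118) + (42074,2733)
step 9: (228151, 14820)  from 2·(90075,5851) + (48001,3118)
(x₁, y₁) = (228151, 14820);  228151² − 237·14820² = 1 ✓
k=2:  x_2 = 228151·228151+237·14820·14820 = 104105757601,  y_2 = 228151·14820+14820·228151 = 6762395640
k=3:  x_3 = 228151·104105757601+237·14820·6762395640 = 47503665404623351,  y_3 = 228151·6762395640+14820·104105757601 = 3085694655308460
k=4:  x_4 = 228151·47503665404623351+237·14820·3085694655308460 = 21676017531356338550401,  y_4 = 228151·3085694655308460+14820·47503665404623351 = 1408008642599798519280
k=5:  x_5 = 228151·21676017531356338550401+237·14820·1408008642599798519280 = 9890810151545456327820453751,  y_5 = 228151·1408008642599798519280+14820·21676017531356338550401 = 642477159632487569289194100

228151 14820
104105757601 6762395640
47503665404623351 3085694655308460
21676017531356338550401 1408008642599798519280
9890810151545456327820453751 642477159632487569289194100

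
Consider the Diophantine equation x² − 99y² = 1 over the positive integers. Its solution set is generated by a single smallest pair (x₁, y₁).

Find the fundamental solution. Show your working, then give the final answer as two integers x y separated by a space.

10 1

√99 = [9; 1,18, …], period ℓ=2 (even) → k=1
step 0: (9, 1)  from 9·(1,0) + (0,1)
step 1: (10, 1)  from 1·(9,1) + (1,0)
→ (10, 1).  Check: 10²=100, 99·1²=99, difference 1.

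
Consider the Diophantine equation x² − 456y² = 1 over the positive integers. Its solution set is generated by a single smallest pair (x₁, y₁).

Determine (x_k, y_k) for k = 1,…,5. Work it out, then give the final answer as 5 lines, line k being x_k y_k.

√456 = [21; 2,1,4,1,2,42, …], period ℓ=6 (even) → k=5
k=0  a_k=21  p_k/q_k = 21/1
k=1  a_k=2  p_k/q_k = 43/2
…
k=3  a_k=4  p_k/q_k = 299/14
k=4  a_k=1  p_k/q_k = 363/17
k=5  a_k=2  p_k/q_k = 1025/48
fundamental: x₁=1025, y₁=48  (since 1050625 − 456·2304 = 1)
(x_2, y_2) = (1025·1025 + 456·48·48, 1025·48 + 48·1025) = (2101249, 98400)
(x_3, y_3) = (1025·2101249 + 456·48·98400, 1025·98400 + 48·2101249) = (4307559425, 201719952)
(x_4, y_4) = (1025·4307559425 + 456·48·201719952, 1025·201719952 + 48·4307559425) = (8830494720001, 413525803200)
(x_5, y_5) = (1025·8830494720001 + 456·48·413525803200, 1025·413525803200 + 48·8830494720001) = (18102509868442625, 847727694840048)

1025 48
2101249 98400
4307559425 201719952
8830494720001 413525803200
18102509868442625 847727694840048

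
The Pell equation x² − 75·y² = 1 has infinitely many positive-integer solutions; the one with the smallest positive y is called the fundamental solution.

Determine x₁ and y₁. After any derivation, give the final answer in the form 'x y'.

d=75: √d = [8; 1,1,1,16] (ℓ=4, even), read p_3/q_3
k=0  a_k=8  p_k/q_k = 8/1
k=1  a_k=1  p_k/q_k = 9/1
k=2  a_k=1  p_k/q_k = 17/2
k=3  a_k=1  p_k/q_k = 26/3
→ (26, 3).  Check: 26²=676, 75·3²=675, difference 1.

26 3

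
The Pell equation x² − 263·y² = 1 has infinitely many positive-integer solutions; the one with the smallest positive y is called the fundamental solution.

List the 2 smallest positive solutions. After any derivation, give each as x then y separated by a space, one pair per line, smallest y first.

139128 8579
38713200767 2387158224

d=263: √d = [16; 4,1,1,1,1,15,1,1,1,1,4,32] (ℓ=12, even), read p_11/q_11
a_0=16:  p_0=16·1+0=16,  q_0=16·0+1=1
a_1=4:  p_1=4·16+1=65,  q_1=4·1+0=4
…
a_4=1:  p_4=1·146+81=227,  q_4=1·9+5=14
a_5=1:  p_5=1·227+146=373,  q_5=1·14+9=23
…
a_9=1:  p_9=1·12017+6195=18212,  q_9=1·741+382=1123
a_10=1:  p_10=1·18212+12017=30229,  q_10=1·1123+741=1864
a_11=4:  p_11=4·30229+18212=139128,  q_11=4·1864+1123=8579
fundamental: x₁=139128, y₁=8579  (since 19356600384 − 263·73599241 = 1)
k=2:  x_2 = 139128·139128+263·8579·8579 = 38713200767,  y_2 = 139128·8579+8579·139128 = 2387158224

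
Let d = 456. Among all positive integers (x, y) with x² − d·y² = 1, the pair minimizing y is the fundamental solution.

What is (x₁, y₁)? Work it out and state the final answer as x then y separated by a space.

√456 → a₀=21, period (2,1,4,1,2,42); ℓ=6 even so k=5
step 0: (21, 1)  from 21·(1,0) + (0,1)
step 1: (43, 2)  from 2·(21,1) + (1,0)
step 2: (64, 3)  from 1·(43,2) + (21,1)
step 3: (299, 14)  from 4·(64,3) + (43,2)
step 4: (363, 17)  from 1·(299,14) + (64,3)
step 5: (1025, 48)  from 2·(363,17) + (299,14)
→ (1025, 48).  Check: 1025²=1050625, 456·48²=1050624, difference 1.

1025 48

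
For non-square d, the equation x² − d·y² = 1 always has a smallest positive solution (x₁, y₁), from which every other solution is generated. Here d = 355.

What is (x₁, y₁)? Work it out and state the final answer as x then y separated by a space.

[18; 1,5,3,3,1,6,1,3,3,5,1,36] for √355; ℓ=12 ⇒ convergent index 11
k=0  a_k=18  p_k/q_k = 18/1
k=1  a_k=1  p_k/q_k = 19/1
k=2  a_k=5  p_k/q_k = 113/6
…
k=6  a_k=6  p_k/q_k = 10457/555
…
k=8  a_k=3  p_k/q_k = 46463/2466
k=9  a_k=3  p_k/q_k = 151391/8035
k=10  a_k=5  p_k/q_k = 803418/42641
k=11  a_k=1  p_k/q_k = 954809/50676
(x₁, y₁) = (954809, 50676);  954809² − 355·50676² = 1 ✓

954809 50676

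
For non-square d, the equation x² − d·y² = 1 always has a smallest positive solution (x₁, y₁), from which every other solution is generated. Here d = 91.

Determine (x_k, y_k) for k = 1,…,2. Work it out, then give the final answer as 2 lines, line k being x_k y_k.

d=91: √d = [9; 1,1,5,1,5,1,1,18] (ℓ=8, even), read p_7/q_7
k=0  a_k=9  p_k/q_k = 9/1
k=1  a_k=1  p_k/q_k = 10/1
k=2  a_k=1  p_k/q_k = 19/2
…
k=4  a_k=1  p_k/q_k = 124/13
…
k=6  a_k=1  p_k/q_k = 849/89
k=7  a_k=1  p_k/q_k = 1574/165
→ (1574, 165).  Check: 1574²=2477476, 91·165²=2477475, difference 1.
k=2:  x_2 = 1574·1574+91·165·165 = 4954951,  y_2 = 1574·165+165·1574 = 519420

1574 165
4954951 519420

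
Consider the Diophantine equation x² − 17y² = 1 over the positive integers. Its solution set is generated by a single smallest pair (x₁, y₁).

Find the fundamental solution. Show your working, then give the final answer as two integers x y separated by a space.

33 8

d=17: √d = [4; 8] (ℓ=1, odd), read p_1/q_1
i=0: a=4 ⇒ p=4, q=1
i=1: a=8 ⇒ p=33, q=8
(x₁, y₁) = (33, 8);  33² − 17·8² = 1 ✓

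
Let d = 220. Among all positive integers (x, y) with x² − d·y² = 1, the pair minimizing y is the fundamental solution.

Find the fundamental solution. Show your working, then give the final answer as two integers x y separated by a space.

d=220: √d = [14; 1,4,1,28] (ℓ=4, even), read p_3/q_3
a_0=14:  p_0=14·1+0=14,  q_0=14·0+1=1
a_1=1:  p_1=1·14+1=15,  q_1=1·1+0=1
a_2=4:  p_2=4·15+14=74,  q_2=4·1+1=5
a_3=1:  p_3=1·74+15=89,  q_3=1·5+1=6
fundamental: x₁=89, y₁=6  (since 7921 − 220·36 = 1)

89 6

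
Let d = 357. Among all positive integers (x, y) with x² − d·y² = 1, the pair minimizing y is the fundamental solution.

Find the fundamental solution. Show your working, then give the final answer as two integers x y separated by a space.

√357 → a₀=18, period (1,8,2,8,1,36); ℓ=6 even so k=5
step 0: (18, 1)  from 18·(1,0) + (0,1)
…
step 2: (170, 9)  from 8·(19,1) + (18,1)
…
step 4: (3042, 161)  from 8·(359,19) + (170,9)
step 5: (3401, 180)  from 1·(3042,161) + (359,19)
→ (3401, 180).  Check: 3401²=11566801, 357·180²=11566800, difference 1.

3401 180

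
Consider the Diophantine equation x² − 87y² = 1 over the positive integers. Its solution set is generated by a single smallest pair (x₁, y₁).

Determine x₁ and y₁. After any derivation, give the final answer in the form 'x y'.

[9; 3,18] for √87; ℓ=2 ⇒ convergent index 1
step 0: (9, 1)  from 9·(1,0) + (0,1)
step 1: (28, 3)  from 3·(9,1) + (1,0)
fundamental: x₁=28, y₁=3  (since 784 − 87·9 = 1)

28 3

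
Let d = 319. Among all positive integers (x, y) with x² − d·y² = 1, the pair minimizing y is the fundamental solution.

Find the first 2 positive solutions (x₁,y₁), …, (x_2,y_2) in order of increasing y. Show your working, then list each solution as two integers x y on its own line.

12901780 722361
332911854336799 18639485405160

d=319: √d = [17; 1,6,5,1,4,…,6,1,34] (ℓ=14, even), read p_13/q_13
a_0=17:  p_0=17·1+0=17,  q_0=17·0+1=1
a_1=1:  p_1=1·17+1=18,  q_1=1·1+0=1
…
a_6=3:  p_6=3·3715+768=11913,  q_6=3·208+43=667
…
a_8=3:  p_8=3·15628+11913=58797,  q_8=3·875+667=3292
…
a_11=5:  p_11=5·309613+250816=1798881,  q_11=5·17335+14043=100718
a_12=6:  p_12=6·1798881+309613=11102899,  q_12=6·100718+17335=621643
a_13=1:  p_13=1·11102899+1798881=12901780,  q_13=1·621643+100718=722361
(x₁, y₁) = (12901780, 722361);  12901780² − 319·722361² = 1 ✓
k=2:  x_2 = 12901780·12901780+319·722361·722361 = 332911854336799,  y_2 = 12901780·722361+722361·12901780 = 18639485405160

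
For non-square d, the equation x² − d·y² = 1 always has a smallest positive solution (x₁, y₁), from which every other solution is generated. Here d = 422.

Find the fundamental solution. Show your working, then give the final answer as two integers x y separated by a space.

7022501 341850

d=422: √d = [20; 1,1,5,2,1,…,1,1,40] (ℓ=14, even), read p_13/q_13
step 0: (20, 1)  from 20·(1,0) + (0,1)
step 1: (21, 1)  from 1·(20,1) + (1,0)
step 2: (41, 2)  from 1·(21,1) + (20,1)
…
step 4: (493, 24)  from 2·(226,11) + (41,2)
…
step 8: (163807, 7974)  from 3·(53719,2615) + (2650,129)
step 9: (217526, 10589)  from 1·(163807,7974) + (53719,2615)
step 10: (598859, 29152)  from 2·(217526,10589) + (163807,7974)
…
step 12: (3810680, 185501)  from 1·(3211821,156349) + (598859,29152)
step 13: (7022501, 341850)  from 1·(3810680,185501) + (3211821,156349)
→ (7022501, 341850).  Check: 7022501²=49315520295001, 422·341850²=49315520295000, difference 1.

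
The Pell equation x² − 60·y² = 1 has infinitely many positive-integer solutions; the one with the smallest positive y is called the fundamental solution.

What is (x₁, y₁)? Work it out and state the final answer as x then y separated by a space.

31 4

√60 = [7; 1,2,1,14, …], period ℓ=4 (even) → k=3
i=0: a=7 ⇒ p=7, q=1
i=1: a=1 ⇒ p=8, q=1
i=2: a=2 ⇒ p=23, q=3
i=3: a=1 ⇒ p=31, q=4
fundamental: x₁=31, y₁=4  (since 961 − 60·16 = 1)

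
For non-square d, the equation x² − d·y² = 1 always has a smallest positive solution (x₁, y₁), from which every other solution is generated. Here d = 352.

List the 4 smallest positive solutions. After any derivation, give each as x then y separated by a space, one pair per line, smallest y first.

d=352: √d = [18; 1,3,5,9,5,3,1,36] (ℓ=8, even), read p_7/q_7
a_0=18:  p_0=18·1+0=18,  q_0=18·0+1=1
…
a_2=3:  p_2=3·19+18=75,  q_2=3·1+1=4
a_3=5:  p_3=5·75+19=394,  q_3=5·4+1=21
a_4=9:  p_4=9·394+75=3621,  q_4=9·21+4=193
a_5=5:  p_5=5·3621+394=18499,  q_5=5·193+21=986
a_6=3:  p_6=3·18499+3621=59118,  q_6=3·986+193=3151
a_7=1:  p_7=1·59118+18499=77617,  q_7=1·3151+986=4137
(x₁, y₁) = (77617, 4137);  77617² − 352·4137² = 1 ✓
k=2:  x_2 = 77617·77617+352·4137·4137 = 12048797377,  y_2 = 77617·4137+4137·77617 = 642203058
k=3:  x_3 = 77617·12048797377+352·4137·642203058 = 1870383011943601,  y_3 = 77617·642203058+4137·12048797377 = 99691749501435
k=4:  x_4 = 77617·1870383011943601+352·4137·99691749501435 = 290347036464004160257,  y_4 = 77617·99691749501435+4137·1870383011943601 = 15475549041463557732

77617 4137
12048797377 642203058
1870383011943601 99691749501435
290347036464004160257 15475549041463557732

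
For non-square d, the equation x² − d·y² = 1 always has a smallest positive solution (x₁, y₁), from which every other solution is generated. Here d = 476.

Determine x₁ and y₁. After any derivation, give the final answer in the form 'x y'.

28799 1320

d=476: √d = [21; 1,4,2,10,2,4,1,42] (ℓ=8, even), read p_7/q_7
k=0  a_k=21  p_k/q_k = 21/1
k=1  a_k=1  p_k/q_k = 22/1
…
k=4  a_k=10  p_k/q_k = 2509/115
…
k=6  a_k=4  p_k/q_k = 23541/1079
k=7  a_k=1  p_k/q_k = 28799/1320
→ (28799, 1320).  Check: 28799²=829382401, 476·1320²=829382400, difference 1.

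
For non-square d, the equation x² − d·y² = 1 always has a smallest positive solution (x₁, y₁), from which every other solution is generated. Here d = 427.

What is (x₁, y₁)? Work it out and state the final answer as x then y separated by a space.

√427 = [20; 1,1,1,40, …], period ℓ=4 (even) → k=3
i=0: a=20 ⇒ p=20, q=1
…
i=2: a=1 ⇒ p=41, q=2
i=3: a=1 ⇒ p=62, q=3
(x₁, y₁) = (62, 3);  62² − 427·3² = 1 ✓

62 3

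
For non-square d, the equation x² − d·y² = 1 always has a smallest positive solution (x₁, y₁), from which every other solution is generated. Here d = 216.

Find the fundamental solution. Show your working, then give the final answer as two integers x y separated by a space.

485 33

√216 = [14; 1,2,3,2,1,28, …], period ℓ=6 (even) → k=5
a_0=14:  p_0=14·1+0=14,  q_0=14·0+1=1
…
a_4=2:  p_4=2·147+44=338,  q_4=2·10+3=23
a_5=1:  p_5=1·338+147=485,  q_5=1·23+10=33
→ (485, 33).  Check: 485²=235225, 216·33²=235224, difference 1.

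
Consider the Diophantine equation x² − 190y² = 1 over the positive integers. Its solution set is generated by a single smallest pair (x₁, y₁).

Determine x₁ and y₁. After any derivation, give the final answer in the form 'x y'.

d=190: √d = [13; 1,3,1,1,1,…,3,1,26] (ℓ=14, even), read p_13/q_13
k=0  a_k=13  p_k/q_k = 13/1
k=1  a_k=1  p_k/q_k = 14/1
k=2  a_k=3  p_k/q_k = 55/4
k=3  a_k=1  p_k/q_k = 69/5
k=4  a_k=1  p_k/q_k = 124/9
k=5  a_k=1  p_k/q_k = 193/14
…
k=7  a_k=2  p_k/q_k = 1213/88
k=8  a_k=2  p_k/q_k = 2936/213
k=9  a_k=1  p_k/q_k = 4149/301
k=10  a_k=1  p_k/q_k = 7085/514
…
k=12  a_k=3  p_k/q_k = 40787/2959
k=13  a_k=1  p_k/q_k = 52021/3774
(x₁, y₁) = (52021, 3774);  52021² − 190·3774² = 1 ✓

52021 3774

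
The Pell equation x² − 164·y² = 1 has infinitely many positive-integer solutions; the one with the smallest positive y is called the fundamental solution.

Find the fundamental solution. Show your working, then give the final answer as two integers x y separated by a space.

2049 160

[12; 1,4,6,4,1,24] for √164; ℓ=6 ⇒ convergent index 5
i=0: a=12 ⇒ p=12, q=1
i=1: a=1 ⇒ p=13, q=1
i=2: a=4 ⇒ p=64, q=5
i=3: a=6 ⇒ p=397, q=31
i=4: a=4 ⇒ p=1652, q=129
i=5: a=1 ⇒ p=2049, q=160
(x₁, y₁) = (2049, 160);  2049² − 164·160² = 1 ✓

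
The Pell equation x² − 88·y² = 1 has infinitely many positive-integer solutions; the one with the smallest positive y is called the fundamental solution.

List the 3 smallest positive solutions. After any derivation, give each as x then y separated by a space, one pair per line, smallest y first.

√88 = [9; 2,1,1,1,2,18, …], period ℓ=6 (even) → k=5
step 0: (9, 1)  from 9·(1,0) + (0,1)
step 1: (19, 2)  from 2·(9,1) + (1,0)
…
step 3: (47, 5)  from 1·(28,3) + (19,2)
step 4: (75, 8)  from 1·(47,5) + (28,3)
step 5: (197, 21)  from 2·(75,8) + (47,5)
→ (197, 21).  Check: 197²=38809, 88·21²=38808, difference 1.
n=2: (197,21)∘(197,21) = (197·197+88·21·21, 197·21+21·197) = (77617,8274)
n=3: (77617,8274)∘(197,21) = (197·77617+88·21·8274, 197·8274+21·77617) = (30580901,3259935)

197 21
77617 8274
30580901 3259935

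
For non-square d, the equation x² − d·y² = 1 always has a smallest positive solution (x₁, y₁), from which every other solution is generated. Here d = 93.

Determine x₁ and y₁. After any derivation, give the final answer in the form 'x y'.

12151 1260

√93 = [9; 1,1,1,4,6,4,1,1,1,18, …], period ℓ=10 (even) → k=9
step 0: (9, 1)  from 9·(1,0) + (0,1)
step 1: (10, 1)  from 1·(9,1) + (1,0)
step 2: (19, 2)  from 1·(10,1) + (9,1)
step 3: (29, 3)  from 1·(19,2) + (10,1)
…
step 6: (3491, 362)  from 4·(839,87) + (135,14)
step 7: (4330, 449)  from 1·(3491,362) + (839,87)
step 8: (7821, 811)  from 1·(4330,449) + (3491,362)
step 9: (12151, 1260)  from 1·(7821,811) + (4330,449)
→ (12151, 1260).  Check: 12151²=147646801, 93·1260²=147646800, difference 1.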